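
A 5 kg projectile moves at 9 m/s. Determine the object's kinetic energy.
KE = ½mv² = ½(5)(9)² = 202.5 J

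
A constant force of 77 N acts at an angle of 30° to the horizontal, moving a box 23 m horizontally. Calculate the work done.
W = F·d·cosθ = (77)(23)cos(30°) = 1534 J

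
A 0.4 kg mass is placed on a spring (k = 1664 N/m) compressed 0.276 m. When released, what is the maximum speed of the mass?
½kx² = ½mv² ⇒ v = x√(k/m) = (0.276)√(1664/0.4) = 17.8 m/s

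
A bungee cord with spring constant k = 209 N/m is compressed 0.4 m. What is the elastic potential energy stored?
PE = ½kx² = ½(209)(0.4)² = 16.72 J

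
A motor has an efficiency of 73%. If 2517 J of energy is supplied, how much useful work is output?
W_out = η·W_in = 0.73·2517 = 1837.41 J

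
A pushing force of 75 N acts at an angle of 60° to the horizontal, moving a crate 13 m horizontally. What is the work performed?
W = F·d·cosθ = (75)(13)cos(60°) = 487.5 J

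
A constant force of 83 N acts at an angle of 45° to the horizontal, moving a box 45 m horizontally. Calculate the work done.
W = F·d·cosθ = (83)(45)cos(45°) = 2641 J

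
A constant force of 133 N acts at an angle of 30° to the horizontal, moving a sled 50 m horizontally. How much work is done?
W = F·d·cosθ = (133)(50)cos(30°) = 5759 J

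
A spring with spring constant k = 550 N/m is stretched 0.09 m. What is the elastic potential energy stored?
PE = ½kx² = ½(550)(0.09)² = 2.228 J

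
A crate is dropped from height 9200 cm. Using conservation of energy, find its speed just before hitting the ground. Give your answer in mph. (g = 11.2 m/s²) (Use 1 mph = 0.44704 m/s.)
Convert to SI: h = 92.0 m
mgh = ½mv² ⇒ v = √(2gh) = √(2·11.2·92.0) = 45.396 m/s = 101.5 mph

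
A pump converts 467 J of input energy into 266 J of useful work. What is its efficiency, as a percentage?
η = W_out/W_in = 266/467 = 56.96%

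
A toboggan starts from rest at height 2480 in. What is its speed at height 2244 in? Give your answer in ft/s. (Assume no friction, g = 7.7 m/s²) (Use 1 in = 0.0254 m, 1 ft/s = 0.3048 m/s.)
Convert to SI: h₁−h₂ = 5.9944 m
mgh₁ = mgh₂ + ½mv² ⇒ v = √(2g(h₁−h₂)) = √(2·7.7·5.9944) = 9.608 m/s = 31.52 ft/s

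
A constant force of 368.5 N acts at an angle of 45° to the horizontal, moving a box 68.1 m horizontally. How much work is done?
W = F·d·cosθ = (368.5)(68.1)cos(45°) = 17740 J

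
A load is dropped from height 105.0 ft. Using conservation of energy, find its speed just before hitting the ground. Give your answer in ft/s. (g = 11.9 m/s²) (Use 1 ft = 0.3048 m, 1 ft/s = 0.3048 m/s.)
Convert to SI: h = 32.004 m
mgh = ½mv² ⇒ v = √(2gh) = √(2·11.9·32.004) = 27.5988 m/s = 90.55 ft/s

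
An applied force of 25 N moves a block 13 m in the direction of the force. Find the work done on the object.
W = F·d = (25)(13) = 325.0 J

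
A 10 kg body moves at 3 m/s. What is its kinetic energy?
KE = ½mv² = ½(10)(3)² = 45.0 J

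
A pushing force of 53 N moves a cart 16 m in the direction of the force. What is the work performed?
W = F·d = (53)(16) = 848.0 J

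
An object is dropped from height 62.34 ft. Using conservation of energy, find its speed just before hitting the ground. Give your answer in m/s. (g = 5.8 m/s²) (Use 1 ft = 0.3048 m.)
Convert to SI: h = 19.0012 m
mgh = ½mv² ⇒ v = √(2gh) = √(2·5.8·19.0012) = 14.85 m/s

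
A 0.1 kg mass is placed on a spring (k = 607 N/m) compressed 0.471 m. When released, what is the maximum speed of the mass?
½kx² = ½mv² ⇒ v = x√(k/m) = (0.471)√(607/0.1) = 36.7 m/s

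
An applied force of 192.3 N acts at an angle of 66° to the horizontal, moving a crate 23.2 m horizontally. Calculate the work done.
W = F·d·cosθ = (192.3)(23.2)cos(66°) = 1815 J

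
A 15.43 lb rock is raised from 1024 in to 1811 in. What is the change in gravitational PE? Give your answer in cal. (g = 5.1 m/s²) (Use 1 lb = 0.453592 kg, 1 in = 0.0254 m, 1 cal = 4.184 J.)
Convert to SI: m = 6.99892 kg, Δh = 19.9898 m
ΔPE = mgΔh = (6.99892)(5.1)(19.9898) = 713.526 J = 170.5 cal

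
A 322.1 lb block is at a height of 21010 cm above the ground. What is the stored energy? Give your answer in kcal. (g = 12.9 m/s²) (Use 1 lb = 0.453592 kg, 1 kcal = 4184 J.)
Convert to SI: m = 146.102 kg, h = 210.1 m
PE = mgh = (146.102)(12.9)(210.1) = 395979 J = 94.64 kcal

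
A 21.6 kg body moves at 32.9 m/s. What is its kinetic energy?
KE = ½mv² = ½(21.6)(32.9)² = 11690 J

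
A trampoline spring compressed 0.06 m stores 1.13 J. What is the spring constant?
k = 2·PE/x² = 2·1.13/(0.06)² = 627.8 N/m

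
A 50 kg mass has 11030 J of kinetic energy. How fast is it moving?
v = √(2·KE/m) = √(2·11030/50) = 21.0 m/s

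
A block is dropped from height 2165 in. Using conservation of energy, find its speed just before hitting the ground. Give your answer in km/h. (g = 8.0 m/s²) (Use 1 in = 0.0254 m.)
Convert to SI: h = 54.991 m
mgh = ½mv² ⇒ v = √(2gh) = √(2·8.0·54.991) = 29.6624 m/s = 106.8 km/h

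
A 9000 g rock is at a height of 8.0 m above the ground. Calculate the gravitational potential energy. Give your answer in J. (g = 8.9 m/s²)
Convert to SI: m = 9.0 kg, h = 8.0 m
PE = mgh = (9.0)(8.9)(8.0) = 640.8 J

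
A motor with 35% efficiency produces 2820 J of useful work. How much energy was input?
W_in = W_out/η = 2820/0.35 = 8057 J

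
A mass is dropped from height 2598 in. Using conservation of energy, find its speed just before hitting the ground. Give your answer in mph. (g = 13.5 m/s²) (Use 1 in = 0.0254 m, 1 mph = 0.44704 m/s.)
Convert to SI: h = 65.9892 m
mgh = ½mv² ⇒ v = √(2gh) = √(2·13.5·65.9892) = 42.2103 m/s = 94.42 mph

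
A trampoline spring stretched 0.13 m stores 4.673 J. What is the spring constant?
k = 2·PE/x² = 2·4.673/(0.13)² = 553.0 N/m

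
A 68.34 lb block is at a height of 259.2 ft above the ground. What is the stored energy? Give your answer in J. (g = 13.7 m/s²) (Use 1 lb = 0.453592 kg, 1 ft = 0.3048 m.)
Convert to SI: m = 30.9985 kg, h = 79.0042 m
PE = mgh = (30.9985)(13.7)(79.0042) = 33550 J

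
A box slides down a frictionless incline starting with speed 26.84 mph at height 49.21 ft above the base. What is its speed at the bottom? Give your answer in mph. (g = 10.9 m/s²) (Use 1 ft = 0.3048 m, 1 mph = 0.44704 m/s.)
Convert to SI: v₀ = 11.9986 m/s, h = 14.9992 m
½mv₀² + mgh = ½mv² ⇒ v = √(v₀² + 2gh) = √(11.9986² + 2·10.9·14.9992) = 21.7013 m/s = 48.54 mph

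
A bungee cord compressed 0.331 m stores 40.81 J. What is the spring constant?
k = 2·PE/x² = 2·40.81/(0.331)² = 745.0 N/m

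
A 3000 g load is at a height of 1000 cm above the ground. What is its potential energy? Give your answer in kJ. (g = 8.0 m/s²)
Convert to SI: m = 3.0 kg, h = 10.0 m
PE = mgh = (3.0)(8.0)(10.0) = 240.0 J = 0.24 kJ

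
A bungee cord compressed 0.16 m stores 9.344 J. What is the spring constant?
k = 2·PE/x² = 2·9.344/(0.16)² = 730.0 N/m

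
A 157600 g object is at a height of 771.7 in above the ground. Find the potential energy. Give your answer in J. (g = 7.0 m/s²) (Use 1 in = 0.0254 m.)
Convert to SI: m = 157.6 kg, h = 19.6012 m
PE = mgh = (157.6)(7.0)(19.6012) = 21620 J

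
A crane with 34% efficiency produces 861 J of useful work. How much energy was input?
W_in = W_out/η = 861/0.34 = 2532 J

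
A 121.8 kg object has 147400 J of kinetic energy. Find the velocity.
v = √(2·KE/m) = √(2·147400/121.8) = 49.2 m/s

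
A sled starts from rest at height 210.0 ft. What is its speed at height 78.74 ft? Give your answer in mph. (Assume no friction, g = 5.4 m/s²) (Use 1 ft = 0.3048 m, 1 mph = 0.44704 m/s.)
Convert to SI: h₁−h₂ = 40.008 m
mgh₁ = mgh₂ + ½mv² ⇒ v = √(2g(h₁−h₂)) = √(2·5.4·40.008) = 20.7867 m/s = 46.5 mph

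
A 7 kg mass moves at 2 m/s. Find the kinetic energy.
KE = ½mv² = ½(7)(2)² = 14.0 J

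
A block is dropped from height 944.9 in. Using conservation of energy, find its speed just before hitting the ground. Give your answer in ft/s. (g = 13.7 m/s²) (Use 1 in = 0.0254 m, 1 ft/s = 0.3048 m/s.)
Convert to SI: h = 24.0005 m
mgh = ½mv² ⇒ v = √(2gh) = √(2·13.7·24.0005) = 25.644 m/s = 84.13 ft/s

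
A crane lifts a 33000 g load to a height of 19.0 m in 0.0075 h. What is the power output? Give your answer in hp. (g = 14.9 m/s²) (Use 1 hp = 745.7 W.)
Convert to SI: m = 33.0 kg, h = 19.0 m, t = 27.0 s
P = mgh/t = (33.0)(14.9)(19.0)/27.0 = 346.011 W = 0.464 hp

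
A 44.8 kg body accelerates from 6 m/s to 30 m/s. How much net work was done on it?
W = ΔKE = ½m(v₂² − v₁²) = ½(44.8)(30² − 6²) = 19353.6 J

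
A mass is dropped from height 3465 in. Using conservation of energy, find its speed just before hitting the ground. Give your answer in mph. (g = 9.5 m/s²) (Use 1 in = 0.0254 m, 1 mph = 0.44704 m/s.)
Convert to SI: h = 88.011 m
mgh = ½mv² ⇒ v = √(2gh) = √(2·9.5·88.011) = 40.8927 m/s = 91.47 mph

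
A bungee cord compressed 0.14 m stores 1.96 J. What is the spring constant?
k = 2·PE/x² = 2·1.96/(0.14)² = 200.0 N/m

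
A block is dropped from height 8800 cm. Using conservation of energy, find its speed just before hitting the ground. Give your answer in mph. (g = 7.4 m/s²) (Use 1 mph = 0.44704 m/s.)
Convert to SI: h = 88.0 m
mgh = ½mv² ⇒ v = √(2gh) = √(2·7.4·88.0) = 36.0888 m/s = 80.73 mph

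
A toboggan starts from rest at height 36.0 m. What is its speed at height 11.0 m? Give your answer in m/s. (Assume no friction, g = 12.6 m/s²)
mgh₁ = mgh₂ + ½mv² ⇒ v = √(2g(h₁−h₂)) = √(2·12.6·25.0) = 25.1 m/s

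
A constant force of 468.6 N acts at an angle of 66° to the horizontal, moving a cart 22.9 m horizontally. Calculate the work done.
W = F·d·cosθ = (468.6)(22.9)cos(66°) = 4365 J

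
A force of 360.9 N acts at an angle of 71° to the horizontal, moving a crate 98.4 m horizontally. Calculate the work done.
W = F·d·cosθ = (360.9)(98.4)cos(71°) = 11560 J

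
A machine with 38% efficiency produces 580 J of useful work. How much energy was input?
W_in = W_out/η = 580/0.38 = 1526 J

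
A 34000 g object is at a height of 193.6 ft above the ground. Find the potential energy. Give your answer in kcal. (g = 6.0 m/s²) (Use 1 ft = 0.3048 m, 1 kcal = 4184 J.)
Convert to SI: m = 34.0 kg, h = 59.0093 m
PE = mgh = (34.0)(6.0)(59.0093) = 12037.9 J = 2.877 kcal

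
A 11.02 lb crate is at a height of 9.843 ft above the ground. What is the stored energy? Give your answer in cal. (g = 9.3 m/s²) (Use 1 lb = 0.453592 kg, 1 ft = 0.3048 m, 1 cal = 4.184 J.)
Convert to SI: m = 4.99858 kg, h = 3.00015 m
PE = mgh = (4.99858)(9.3)(3.00015) = 139.467 J = 33.33 cal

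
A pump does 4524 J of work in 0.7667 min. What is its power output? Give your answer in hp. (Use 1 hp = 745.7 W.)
Convert to SI: W = 4524.0 J, t = 46.002 s
P = W/t = 4524.0/46.002 = 98.3436 W = 0.1319 hp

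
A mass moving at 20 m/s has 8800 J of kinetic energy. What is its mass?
m = 2·KE/v² = 2·8800/(20)² = 44.0 kg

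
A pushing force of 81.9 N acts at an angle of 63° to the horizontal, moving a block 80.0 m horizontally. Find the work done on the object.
W = F·d·cosθ = (81.9)(80.0)cos(63°) = 2975 J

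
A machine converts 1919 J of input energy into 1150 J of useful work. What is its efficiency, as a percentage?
η = W_out/W_in = 1150/1919 = 59.93%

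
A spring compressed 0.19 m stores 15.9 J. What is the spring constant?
k = 2·PE/x² = 2·15.9/(0.19)² = 880.9 N/m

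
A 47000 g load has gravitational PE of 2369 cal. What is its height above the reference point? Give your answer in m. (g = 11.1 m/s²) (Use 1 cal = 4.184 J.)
Convert to SI: m = 47.0 kg, PE = 9911.9 J
h = PE/(mg) = 9911.9/(47.0·11.1) = 19.0 m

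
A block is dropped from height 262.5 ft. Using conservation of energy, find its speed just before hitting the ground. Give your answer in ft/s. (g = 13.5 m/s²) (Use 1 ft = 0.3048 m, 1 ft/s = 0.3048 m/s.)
Convert to SI: h = 80.01 m
mgh = ½mv² ⇒ v = √(2gh) = √(2·13.5·80.01) = 46.4787 m/s = 152.5 ft/s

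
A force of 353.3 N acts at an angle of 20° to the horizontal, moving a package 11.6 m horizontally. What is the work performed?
W = F·d·cosθ = (353.3)(11.6)cos(20°) = 3851 J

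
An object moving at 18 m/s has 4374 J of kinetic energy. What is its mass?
m = 2·KE/v² = 2·4374/(18)² = 27.0 kg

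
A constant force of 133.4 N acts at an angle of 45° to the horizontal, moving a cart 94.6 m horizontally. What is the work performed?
W = F·d·cosθ = (133.4)(94.6)cos(45°) = 8923 J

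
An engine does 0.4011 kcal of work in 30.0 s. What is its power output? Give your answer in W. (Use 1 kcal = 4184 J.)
Convert to SI: W = 1678.2 J, t = 30.0 s
P = W/t = 1678.2/30.0 = 55.94 W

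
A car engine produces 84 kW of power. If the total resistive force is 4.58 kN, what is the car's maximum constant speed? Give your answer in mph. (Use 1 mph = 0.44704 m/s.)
Convert to SI: F = 4580.0 N
P = Fv ⇒ v = P/F = 84000 W/4580.0 N = 18.3406 m/s = 41.03 mph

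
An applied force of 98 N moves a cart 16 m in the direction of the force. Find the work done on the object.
W = F·d = (98)(16) = 1568 J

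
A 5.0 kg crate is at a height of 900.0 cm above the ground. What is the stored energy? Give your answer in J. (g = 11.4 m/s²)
Convert to SI: m = 5.0 kg, h = 9.0 m
PE = mgh = (5.0)(11.4)(9.0) = 513.0 J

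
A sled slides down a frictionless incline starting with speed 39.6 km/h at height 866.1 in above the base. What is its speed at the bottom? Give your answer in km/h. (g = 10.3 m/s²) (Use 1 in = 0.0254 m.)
Convert to SI: v₀ = 11.0 m/s, h = 21.9989 m
½mv₀² + mgh = ½mv² ⇒ v = √(v₀² + 2gh) = √(11.0² + 2·10.3·21.9989) = 23.962 m/s = 86.26 km/h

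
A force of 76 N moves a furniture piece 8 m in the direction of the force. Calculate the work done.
W = F·d = (76)(8) = 608.0 J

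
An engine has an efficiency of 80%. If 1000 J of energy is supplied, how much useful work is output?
W_out = η·W_in = 0.8·1000 = 800.0 J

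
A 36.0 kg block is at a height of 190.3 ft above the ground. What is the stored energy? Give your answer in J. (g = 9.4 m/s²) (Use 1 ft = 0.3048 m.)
Convert to SI: m = 36.0 kg, h = 58.0034 m
PE = mgh = (36.0)(9.4)(58.0034) = 19630 J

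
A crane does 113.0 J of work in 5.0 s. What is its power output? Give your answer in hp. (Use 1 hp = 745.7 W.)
P = W/t = 113.0/5.0 = 22.6 W = 0.03031 hp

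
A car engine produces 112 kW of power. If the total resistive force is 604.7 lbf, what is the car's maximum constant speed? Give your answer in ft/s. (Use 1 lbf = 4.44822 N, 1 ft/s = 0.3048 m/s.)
Convert to SI: F = 2689.84 N
P = Fv ⇒ v = P/F = 112000 W/2689.84 N = 41.6382 m/s = 136.6 ft/s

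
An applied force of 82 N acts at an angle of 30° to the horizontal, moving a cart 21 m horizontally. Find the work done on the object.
W = F·d·cosθ = (82)(21)cos(30°) = 1491 J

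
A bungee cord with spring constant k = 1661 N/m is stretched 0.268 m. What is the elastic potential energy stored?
PE = ½kx² = ½(1661)(0.268)² = 59.65 J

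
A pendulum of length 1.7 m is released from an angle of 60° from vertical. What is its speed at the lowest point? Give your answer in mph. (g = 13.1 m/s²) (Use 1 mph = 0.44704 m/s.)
h = L(1 − cosθ) = 1.7(1 − cos60°) = 0.85 m
v = √(2gh) = √(2·13.1·0.85) = 4.71911 m/s = 10.56 mph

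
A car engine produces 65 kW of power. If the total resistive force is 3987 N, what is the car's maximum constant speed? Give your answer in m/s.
P = Fv ⇒ v = P/F = 65000 W/3987.0 N = 16.3 m/s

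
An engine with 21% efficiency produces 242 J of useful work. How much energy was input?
W_in = W_out/η = 242/0.21 = 1152 J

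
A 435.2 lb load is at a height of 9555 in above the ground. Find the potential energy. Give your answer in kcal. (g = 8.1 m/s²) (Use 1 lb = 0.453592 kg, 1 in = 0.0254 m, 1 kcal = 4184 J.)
Convert to SI: m = 197.403 kg, h = 242.697 m
PE = mgh = (197.403)(8.1)(242.697) = 388064 J = 92.75 kcal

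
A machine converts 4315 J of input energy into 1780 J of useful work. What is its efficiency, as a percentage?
η = W_out/W_in = 1780/4315 = 41.25%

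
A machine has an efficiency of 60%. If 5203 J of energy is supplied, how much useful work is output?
W_out = η·W_in = 0.6·5203 = 3121.8 J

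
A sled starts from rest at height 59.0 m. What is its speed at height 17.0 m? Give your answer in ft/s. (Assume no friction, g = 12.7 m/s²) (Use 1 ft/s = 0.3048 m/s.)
mgh₁ = mgh₂ + ½mv² ⇒ v = √(2g(h₁−h₂)) = √(2·12.7·42.0) = 32.6619 m/s = 107.2 ft/s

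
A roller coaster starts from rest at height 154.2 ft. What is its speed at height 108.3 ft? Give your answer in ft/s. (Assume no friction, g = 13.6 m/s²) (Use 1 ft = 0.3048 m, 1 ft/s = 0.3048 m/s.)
Convert to SI: h₁−h₂ = 13.9903 m
mgh₁ = mgh₂ + ½mv² ⇒ v = √(2g(h₁−h₂)) = √(2·13.6·13.9903) = 19.5073 m/s = 64.0 ft/s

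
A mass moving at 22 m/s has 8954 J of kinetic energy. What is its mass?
m = 2·KE/v² = 2·8954/(22)² = 37.0 kg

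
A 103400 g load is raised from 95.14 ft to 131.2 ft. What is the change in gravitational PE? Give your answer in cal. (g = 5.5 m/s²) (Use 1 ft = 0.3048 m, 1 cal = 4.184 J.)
Convert to SI: m = 103.4 kg, Δh = 10.9911 m
ΔPE = mgΔh = (103.4)(5.5)(10.9911) = 6250.63 J = 1494 cal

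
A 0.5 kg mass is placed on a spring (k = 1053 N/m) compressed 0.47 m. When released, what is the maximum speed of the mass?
½kx² = ½mv² ⇒ v = x√(k/m) = (0.47)√(1053/0.5) = 21.57 m/s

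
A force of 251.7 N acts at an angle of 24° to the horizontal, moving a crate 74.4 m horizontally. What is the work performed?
W = F·d·cosθ = (251.7)(74.4)cos(24°) = 17110 J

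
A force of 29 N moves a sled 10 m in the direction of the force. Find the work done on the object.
W = F·d = (29)(10) = 290.0 J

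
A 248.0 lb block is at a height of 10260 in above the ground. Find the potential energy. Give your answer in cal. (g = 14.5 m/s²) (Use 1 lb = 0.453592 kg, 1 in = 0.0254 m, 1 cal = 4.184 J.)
Convert to SI: m = 112.491 kg, h = 260.604 m
PE = mgh = (112.491)(14.5)(260.604) = 425076 J = 101600 cal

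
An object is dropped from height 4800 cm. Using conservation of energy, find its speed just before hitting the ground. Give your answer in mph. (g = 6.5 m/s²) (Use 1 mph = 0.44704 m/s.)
Convert to SI: h = 48.0 m
mgh = ½mv² ⇒ v = √(2gh) = √(2·6.5·48.0) = 24.98 m/s = 55.88 mph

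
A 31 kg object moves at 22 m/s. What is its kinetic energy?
KE = ½mv² = ½(31)(22)² = 7502.0 J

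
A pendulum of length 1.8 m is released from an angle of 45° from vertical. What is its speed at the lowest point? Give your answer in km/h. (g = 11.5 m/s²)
h = L(1 − cosθ) = 1.8(1 − cos45°) = 0.527208 m
v = √(2gh) = √(2·11.5·0.527208) = 3.48221 m/s = 12.54 km/h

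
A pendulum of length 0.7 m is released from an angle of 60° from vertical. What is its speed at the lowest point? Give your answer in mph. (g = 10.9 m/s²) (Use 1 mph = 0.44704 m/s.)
h = L(1 − cosθ) = 0.7(1 − cos60°) = 0.35 m
v = √(2gh) = √(2·10.9·0.35) = 2.76225 m/s = 6.179 mph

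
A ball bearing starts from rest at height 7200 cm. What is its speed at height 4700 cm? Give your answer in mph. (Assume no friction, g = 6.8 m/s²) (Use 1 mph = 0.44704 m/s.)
Convert to SI: h₁−h₂ = 25.0 m
mgh₁ = mgh₂ + ½mv² ⇒ v = √(2g(h₁−h₂)) = √(2·6.8·25.0) = 18.4391 m/s = 41.25 mph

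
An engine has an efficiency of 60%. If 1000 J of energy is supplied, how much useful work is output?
W_out = η·W_in = 0.6·1000 = 600.0 J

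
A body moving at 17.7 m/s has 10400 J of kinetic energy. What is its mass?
m = 2·KE/v² = 2·10400/(17.7)² = 66.39 kg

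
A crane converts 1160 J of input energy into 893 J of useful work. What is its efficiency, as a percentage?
η = W_out/W_in = 893/1160 = 76.98%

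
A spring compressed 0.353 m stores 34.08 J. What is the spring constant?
k = 2·PE/x² = 2·34.08/(0.353)² = 547.0 N/m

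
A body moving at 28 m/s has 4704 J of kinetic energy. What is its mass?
m = 2·KE/v² = 2·4704/(28)² = 12.0 kg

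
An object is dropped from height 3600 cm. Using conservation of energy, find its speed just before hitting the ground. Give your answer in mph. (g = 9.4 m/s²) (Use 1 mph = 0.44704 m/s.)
Convert to SI: h = 36.0 m
mgh = ½mv² ⇒ v = √(2gh) = √(2·9.4·36.0) = 26.0154 m/s = 58.19 mph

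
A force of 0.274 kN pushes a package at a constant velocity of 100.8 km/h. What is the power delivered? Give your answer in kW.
Convert to SI: F = 274.0 N, v = 28.0 m/s
P = Fv = (274.0)(28.0) = 7672.0 W = 7.672 kW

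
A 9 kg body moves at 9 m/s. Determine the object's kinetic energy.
KE = ½mv² = ½(9)(9)² = 364.5 J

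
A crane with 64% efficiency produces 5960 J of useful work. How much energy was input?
W_in = W_out/η = 5960/0.64 = 9313 J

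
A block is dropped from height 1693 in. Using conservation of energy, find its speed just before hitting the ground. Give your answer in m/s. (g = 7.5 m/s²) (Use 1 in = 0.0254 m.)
Convert to SI: h = 43.0022 m
mgh = ½mv² ⇒ v = √(2gh) = √(2·7.5·43.0022) = 25.4 m/s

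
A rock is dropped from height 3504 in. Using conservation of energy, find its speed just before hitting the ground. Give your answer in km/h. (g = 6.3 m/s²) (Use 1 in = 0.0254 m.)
Convert to SI: h = 89.0016 m
mgh = ½mv² ⇒ v = √(2gh) = √(2·6.3·89.0016) = 33.4876 m/s = 120.6 km/h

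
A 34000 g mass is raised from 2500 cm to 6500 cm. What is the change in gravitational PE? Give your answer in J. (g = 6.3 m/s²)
Convert to SI: m = 34.0 kg, Δh = 40.0 m
ΔPE = mgΔh = (34.0)(6.3)(40.0) = 8568 J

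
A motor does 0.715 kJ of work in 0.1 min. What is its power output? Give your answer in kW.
Convert to SI: W = 715.0 J, t = 6.0 s
P = W/t = 715.0/6.0 = 119.167 W = 0.1192 kW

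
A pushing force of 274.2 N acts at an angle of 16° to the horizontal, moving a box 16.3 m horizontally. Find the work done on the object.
W = F·d·cosθ = (274.2)(16.3)cos(16°) = 4296 J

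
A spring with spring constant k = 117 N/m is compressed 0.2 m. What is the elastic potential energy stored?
PE = ½kx² = ½(117)(0.2)² = 2.34 J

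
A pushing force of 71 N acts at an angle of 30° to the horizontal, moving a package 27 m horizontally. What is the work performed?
W = F·d·cosθ = (71)(27)cos(30°) = 1660 J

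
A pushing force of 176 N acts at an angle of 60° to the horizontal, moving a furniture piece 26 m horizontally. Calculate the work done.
W = F·d·cosθ = (176)(26)cos(60°) = 2288 J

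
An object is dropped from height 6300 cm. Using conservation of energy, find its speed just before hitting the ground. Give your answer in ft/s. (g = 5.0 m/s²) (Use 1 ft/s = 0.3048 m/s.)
Convert to SI: h = 63.0 m
mgh = ½mv² ⇒ v = √(2gh) = √(2·5.0·63.0) = 25.0998 m/s = 82.35 ft/s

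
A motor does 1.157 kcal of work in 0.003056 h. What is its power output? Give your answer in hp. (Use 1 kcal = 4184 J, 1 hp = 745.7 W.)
Convert to SI: W = 4840.89 J, t = 11.0016 s
P = W/t = 4840.89/11.0016 = 440.017 W = 0.5901 hp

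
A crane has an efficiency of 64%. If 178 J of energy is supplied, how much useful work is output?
W_out = η·W_in = 0.64·178 = 113.92 J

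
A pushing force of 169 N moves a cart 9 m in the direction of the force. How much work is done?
W = F·d = (169)(9) = 1521 J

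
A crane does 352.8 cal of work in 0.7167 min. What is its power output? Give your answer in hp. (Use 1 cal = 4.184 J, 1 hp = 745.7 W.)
Convert to SI: W = 1476.12 J, t = 43.002 s
P = W/t = 1476.12/43.002 = 34.3267 W = 0.04603 hp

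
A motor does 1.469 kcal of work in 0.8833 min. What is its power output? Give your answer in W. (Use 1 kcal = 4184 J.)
Convert to SI: W = 6146.3 J, t = 52.998 s
P = W/t = 6146.3/52.998 = 116.0 W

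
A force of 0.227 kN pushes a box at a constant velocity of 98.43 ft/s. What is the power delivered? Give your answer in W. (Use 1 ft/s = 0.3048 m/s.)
Convert to SI: F = 227.0 N, v = 30.0015 m/s
P = Fv = (227.0)(30.0015) = 6810 W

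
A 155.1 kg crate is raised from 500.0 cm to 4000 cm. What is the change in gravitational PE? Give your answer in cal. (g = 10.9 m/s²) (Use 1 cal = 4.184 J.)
Convert to SI: m = 155.1 kg, Δh = 35.0 m
ΔPE = mgΔh = (155.1)(10.9)(35.0) = 59170.7 J = 14140 cal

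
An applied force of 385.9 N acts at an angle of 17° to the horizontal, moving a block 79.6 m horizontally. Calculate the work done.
W = F·d·cosθ = (385.9)(79.6)cos(17°) = 29380 J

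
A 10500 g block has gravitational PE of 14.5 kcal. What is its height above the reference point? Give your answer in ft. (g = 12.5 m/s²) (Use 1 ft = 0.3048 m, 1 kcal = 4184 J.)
Convert to SI: m = 10.5 kg, PE = 60668.0 J
h = PE/(mg) = 60668.0/(10.5·12.5) = 462.232 m = 1517 ft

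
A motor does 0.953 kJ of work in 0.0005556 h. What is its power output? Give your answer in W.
Convert to SI: W = 953.0 J, t = 2.00016 s
P = W/t = 953.0/2.00016 = 476.5 W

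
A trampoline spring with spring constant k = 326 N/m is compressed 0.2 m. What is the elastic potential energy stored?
PE = ½kx² = ½(326)(0.2)² = 6.52 J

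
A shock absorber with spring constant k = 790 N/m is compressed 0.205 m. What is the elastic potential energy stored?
PE = ½kx² = ½(790)(0.205)² = 16.6 J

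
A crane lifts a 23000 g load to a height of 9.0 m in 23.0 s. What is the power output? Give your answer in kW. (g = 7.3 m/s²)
Convert to SI: m = 23.0 kg, h = 9.0 m, t = 23.0 s
P = mgh/t = (23.0)(7.3)(9.0)/23.0 = 65.7 W = 0.0657 kW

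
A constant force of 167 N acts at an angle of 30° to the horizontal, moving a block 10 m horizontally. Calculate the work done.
W = F·d·cosθ = (167)(10)cos(30°) = 1446 J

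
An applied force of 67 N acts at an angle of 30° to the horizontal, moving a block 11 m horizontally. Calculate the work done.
W = F·d·cosθ = (67)(11)cos(30°) = 638.3 J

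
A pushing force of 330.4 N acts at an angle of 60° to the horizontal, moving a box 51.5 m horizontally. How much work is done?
W = F·d·cosθ = (330.4)(51.5)cos(60°) = 8508 J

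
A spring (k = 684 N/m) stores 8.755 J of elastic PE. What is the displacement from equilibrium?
x = √(2·PE/k) = √(2·8.755/684) = 0.16 m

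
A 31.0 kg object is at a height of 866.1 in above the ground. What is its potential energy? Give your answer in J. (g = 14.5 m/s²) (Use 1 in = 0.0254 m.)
Convert to SI: m = 31.0 kg, h = 21.9989 m
PE = mgh = (31.0)(14.5)(21.9989) = 9889 J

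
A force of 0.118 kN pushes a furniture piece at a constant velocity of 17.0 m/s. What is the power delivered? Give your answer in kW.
Convert to SI: F = 118.0 N, v = 17.0 m/s
P = Fv = (118.0)(17.0) = 2006.0 W = 2.006 kW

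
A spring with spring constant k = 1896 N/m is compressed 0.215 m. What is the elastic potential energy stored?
PE = ½kx² = ½(1896)(0.215)² = 43.82 J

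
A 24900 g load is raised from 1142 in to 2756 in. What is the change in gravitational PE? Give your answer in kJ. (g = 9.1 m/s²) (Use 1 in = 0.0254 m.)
Convert to SI: m = 24.9 kg, Δh = 40.9956 m
ΔPE = mgΔh = (24.9)(9.1)(40.9956) = 9289.19 J = 9.289 kJ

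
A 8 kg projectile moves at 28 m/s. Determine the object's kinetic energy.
KE = ½mv² = ½(8)(28)² = 3136.0 J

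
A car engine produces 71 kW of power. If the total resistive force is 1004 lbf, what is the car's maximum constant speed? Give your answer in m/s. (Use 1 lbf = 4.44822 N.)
Convert to SI: F = 4466.01 N
P = Fv ⇒ v = P/F = 71000 W/4466.01 N = 15.9 m/s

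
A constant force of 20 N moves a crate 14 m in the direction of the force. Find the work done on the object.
W = F·d = (20)(14) = 280.0 J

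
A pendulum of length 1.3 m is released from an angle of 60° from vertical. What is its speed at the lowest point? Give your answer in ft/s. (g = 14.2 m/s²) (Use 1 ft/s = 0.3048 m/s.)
h = L(1 − cosθ) = 1.3(1 − cos60°) = 0.65 m
v = √(2gh) = √(2·14.2·0.65) = 4.29651 m/s = 14.1 ft/s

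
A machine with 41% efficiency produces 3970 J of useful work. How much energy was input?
W_in = W_out/η = 3970/0.41 = 9683 J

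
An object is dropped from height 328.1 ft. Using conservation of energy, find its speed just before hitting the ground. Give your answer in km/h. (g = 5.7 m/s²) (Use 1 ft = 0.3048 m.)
Convert to SI: h = 100.005 m
mgh = ½mv² ⇒ v = √(2gh) = √(2·5.7·100.005) = 33.7647 m/s = 121.6 km/h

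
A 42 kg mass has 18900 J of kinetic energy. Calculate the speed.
v = √(2·KE/m) = √(2·18900/42) = 30.0 m/s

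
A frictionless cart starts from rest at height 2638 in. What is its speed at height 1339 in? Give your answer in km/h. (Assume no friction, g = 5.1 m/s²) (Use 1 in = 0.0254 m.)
Convert to SI: h₁−h₂ = 32.9946 m
mgh₁ = mgh₂ + ½mv² ⇒ v = √(2g(h₁−h₂)) = √(2·5.1·32.9946) = 18.3452 m/s = 66.04 km/h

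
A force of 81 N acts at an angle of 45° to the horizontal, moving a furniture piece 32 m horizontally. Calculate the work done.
W = F·d·cosθ = (81)(32)cos(45°) = 1833 J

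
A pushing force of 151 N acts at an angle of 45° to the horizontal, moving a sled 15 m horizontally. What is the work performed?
W = F·d·cosθ = (151)(15)cos(45°) = 1602 J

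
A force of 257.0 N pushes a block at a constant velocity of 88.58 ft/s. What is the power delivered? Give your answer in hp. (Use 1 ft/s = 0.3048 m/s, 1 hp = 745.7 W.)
Convert to SI: F = 257.0 N, v = 26.9992 m/s
P = Fv = (257.0)(26.9992) = 6938.79 W = 9.305 hp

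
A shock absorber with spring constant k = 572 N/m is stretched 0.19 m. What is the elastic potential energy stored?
PE = ½kx² = ½(572)(0.19)² = 10.32 J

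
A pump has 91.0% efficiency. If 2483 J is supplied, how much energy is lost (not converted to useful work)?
W_lost = W_in(1 − η) = 2483·(1 − 0.91) = 223.5 J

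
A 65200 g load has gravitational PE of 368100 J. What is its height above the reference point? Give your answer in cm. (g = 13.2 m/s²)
Convert to SI: m = 65.2 kg, PE = 368100 J
h = PE/(mg) = 368100/(65.2·13.2) = 427.705 m = 42770 cm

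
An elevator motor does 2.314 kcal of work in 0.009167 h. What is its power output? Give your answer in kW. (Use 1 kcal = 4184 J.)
Convert to SI: W = 9681.78 J, t = 33.0012 s
P = W/t = 9681.78/33.0012 = 293.376 W = 0.2934 kW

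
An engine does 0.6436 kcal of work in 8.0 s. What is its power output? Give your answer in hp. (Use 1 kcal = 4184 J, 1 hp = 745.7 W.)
Convert to SI: W = 2692.82 J, t = 8.0 s
P = W/t = 2692.82/8.0 = 336.603 W = 0.4514 hp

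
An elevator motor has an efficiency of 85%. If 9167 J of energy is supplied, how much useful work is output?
W_out = η·W_in = 0.85·9167 = 7791.95 J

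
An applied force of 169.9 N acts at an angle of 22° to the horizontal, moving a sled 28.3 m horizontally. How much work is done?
W = F·d·cosθ = (169.9)(28.3)cos(22°) = 4458 J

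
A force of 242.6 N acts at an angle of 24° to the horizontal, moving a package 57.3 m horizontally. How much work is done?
W = F·d·cosθ = (242.6)(57.3)cos(24°) = 12700 J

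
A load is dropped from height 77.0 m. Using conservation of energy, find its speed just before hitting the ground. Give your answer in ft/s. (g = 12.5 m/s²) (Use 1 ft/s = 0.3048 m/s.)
mgh = ½mv² ⇒ v = √(2gh) = √(2·12.5·77.0) = 43.8748 m/s = 143.9 ft/s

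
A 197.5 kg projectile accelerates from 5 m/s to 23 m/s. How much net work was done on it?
W = ΔKE = ½m(v₂² − v₁²) = ½(197.5)(23² − 5²) = 49770.0 J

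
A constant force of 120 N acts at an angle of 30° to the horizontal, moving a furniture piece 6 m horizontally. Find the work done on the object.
W = F·d·cosθ = (120)(6)cos(30°) = 623.5 J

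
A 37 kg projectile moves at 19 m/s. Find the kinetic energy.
KE = ½mv² = ½(37)(19)² = 6678.5 J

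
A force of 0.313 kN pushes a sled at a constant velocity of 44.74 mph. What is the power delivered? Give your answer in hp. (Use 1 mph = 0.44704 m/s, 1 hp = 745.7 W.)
Convert to SI: F = 313.0 N, v = 20.0006 m/s
P = Fv = (313.0)(20.0006) = 6260.18 W = 8.395 hp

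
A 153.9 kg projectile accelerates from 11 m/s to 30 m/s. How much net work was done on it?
W = ΔKE = ½m(v₂² − v₁²) = ½(153.9)(30² − 11²) = 59944.05 J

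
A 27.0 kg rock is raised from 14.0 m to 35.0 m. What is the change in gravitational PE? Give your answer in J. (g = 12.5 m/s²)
ΔPE = mgΔh = (27.0)(12.5)(21.0) = 7088 J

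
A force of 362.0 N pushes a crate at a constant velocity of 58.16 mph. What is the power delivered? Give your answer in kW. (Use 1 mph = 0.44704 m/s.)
Convert to SI: F = 362.0 N, v = 25.9998 m/s
P = Fv = (362.0)(25.9998) = 9411.94 W = 9.412 kW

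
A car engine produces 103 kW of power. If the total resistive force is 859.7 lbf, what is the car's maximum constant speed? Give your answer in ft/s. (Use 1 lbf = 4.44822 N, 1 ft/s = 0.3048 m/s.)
Convert to SI: F = 3824.13 N
P = Fv ⇒ v = P/F = 103000 W/3824.13 N = 26.9342 m/s = 88.37 ft/s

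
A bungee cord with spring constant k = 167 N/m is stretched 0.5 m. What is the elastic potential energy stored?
PE = ½kx² = ½(167)(0.5)² = 20.88 J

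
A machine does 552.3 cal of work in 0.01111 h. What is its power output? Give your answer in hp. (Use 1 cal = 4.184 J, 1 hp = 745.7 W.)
Convert to SI: W = 2310.82 J, t = 39.996 s
P = W/t = 2310.82/39.996 = 57.7764 W = 0.07748 hp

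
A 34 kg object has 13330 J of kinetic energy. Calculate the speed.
v = √(2·KE/m) = √(2·13330/34) = 28.0 m/s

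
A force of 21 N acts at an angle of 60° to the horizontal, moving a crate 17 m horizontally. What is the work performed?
W = F·d·cosθ = (21)(17)cos(60°) = 178.5 J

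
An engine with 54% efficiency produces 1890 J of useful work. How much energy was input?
W_in = W_out/η = 1890/0.54 = 3500 J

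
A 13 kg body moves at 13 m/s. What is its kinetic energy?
KE = ½mv² = ½(13)(13)² = 1098.5 J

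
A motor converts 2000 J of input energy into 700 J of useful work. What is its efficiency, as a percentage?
η = W_out/W_in = 700/2000 = 35.0%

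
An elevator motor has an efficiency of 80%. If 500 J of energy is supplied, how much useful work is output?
W_out = η·W_in = 0.8·500 = 400.0 J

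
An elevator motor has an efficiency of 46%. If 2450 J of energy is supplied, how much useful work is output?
W_out = η·W_in = 0.46·2450 = 1127.0 J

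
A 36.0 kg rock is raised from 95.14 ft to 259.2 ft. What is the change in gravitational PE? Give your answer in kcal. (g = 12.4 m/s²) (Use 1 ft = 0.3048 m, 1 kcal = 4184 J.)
Convert to SI: m = 36.0 kg, Δh = 50.0055 m
ΔPE = mgΔh = (36.0)(12.4)(50.0055) = 22322.4 J = 5.335 kcal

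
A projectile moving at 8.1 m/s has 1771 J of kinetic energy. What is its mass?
m = 2·KE/v² = 2·1771/(8.1)² = 53.99 kg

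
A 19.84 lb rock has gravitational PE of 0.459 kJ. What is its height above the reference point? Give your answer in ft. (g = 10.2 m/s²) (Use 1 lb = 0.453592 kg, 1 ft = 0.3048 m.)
Convert to SI: m = 8.99927 kg, PE = 459.0 J
h = PE/(mg) = 459.0/(8.99927·10.2) = 5.00041 m = 16.41 ft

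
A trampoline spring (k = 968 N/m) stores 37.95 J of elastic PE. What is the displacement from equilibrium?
x = √(2·PE/k) = √(2·37.95/968) = 0.28 m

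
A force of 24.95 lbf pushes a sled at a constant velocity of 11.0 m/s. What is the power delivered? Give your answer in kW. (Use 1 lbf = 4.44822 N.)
Convert to SI: F = 110.983 N, v = 11.0 m/s
P = Fv = (110.983)(11.0) = 1220.81 W = 1.221 kW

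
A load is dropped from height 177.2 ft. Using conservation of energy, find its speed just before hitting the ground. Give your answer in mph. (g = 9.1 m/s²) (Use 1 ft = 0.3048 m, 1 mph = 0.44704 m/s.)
Convert to SI: h = 54.0106 m
mgh = ½mv² ⇒ v = √(2gh) = √(2·9.1·54.0106) = 31.3527 m/s = 70.13 mph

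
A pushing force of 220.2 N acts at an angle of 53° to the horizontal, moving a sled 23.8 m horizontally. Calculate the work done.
W = F·d·cosθ = (220.2)(23.8)cos(53°) = 3154 J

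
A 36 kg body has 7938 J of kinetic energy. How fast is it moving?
v = √(2·KE/m) = √(2·7938/36) = 21.0 m/s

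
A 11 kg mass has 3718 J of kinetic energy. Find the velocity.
v = √(2·KE/m) = √(2·3718/11) = 26.0 m/s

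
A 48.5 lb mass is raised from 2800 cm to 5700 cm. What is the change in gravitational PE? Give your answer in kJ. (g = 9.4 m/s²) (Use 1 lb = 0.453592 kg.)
Convert to SI: m = 21.9992 kg, Δh = 29.0 m
ΔPE = mgΔh = (21.9992)(9.4)(29.0) = 5996.99 J = 5.997 kJ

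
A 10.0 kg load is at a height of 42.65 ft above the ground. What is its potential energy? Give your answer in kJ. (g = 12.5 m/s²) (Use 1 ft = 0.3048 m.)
Convert to SI: m = 10.0 kg, h = 12.9997 m
PE = mgh = (10.0)(12.5)(12.9997) = 1624.97 J = 1.625 kJ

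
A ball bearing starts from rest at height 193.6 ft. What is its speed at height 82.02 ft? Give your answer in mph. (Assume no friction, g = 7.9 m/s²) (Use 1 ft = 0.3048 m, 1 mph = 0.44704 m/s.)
Convert to SI: h₁−h₂ = 34.0096 m
mgh₁ = mgh₂ + ½mv² ⇒ v = √(2g(h₁−h₂)) = √(2·7.9·34.0096) = 23.1808 m/s = 51.85 mph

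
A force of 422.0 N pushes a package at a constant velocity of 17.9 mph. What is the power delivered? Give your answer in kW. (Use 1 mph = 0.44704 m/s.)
Convert to SI: F = 422.0 N, v = 8.00202 m/s
P = Fv = (422.0)(8.00202) = 3376.85 W = 3.377 kW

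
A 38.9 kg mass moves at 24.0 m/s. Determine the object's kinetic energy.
KE = ½mv² = ½(38.9)(24.0)² = 11200 J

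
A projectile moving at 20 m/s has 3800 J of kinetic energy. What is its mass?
m = 2·KE/v² = 2·3800/(20)² = 19.0 kg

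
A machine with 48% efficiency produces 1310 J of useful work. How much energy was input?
W_in = W_out/η = 1310/0.48 = 2729 J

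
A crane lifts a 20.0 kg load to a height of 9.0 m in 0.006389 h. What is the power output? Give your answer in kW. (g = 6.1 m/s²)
Convert to SI: m = 20.0 kg, h = 9.0 m, t = 23.0004 s
P = mgh/t = (20.0)(6.1)(9.0)/23.0004 = 47.7383 W = 0.04774 kW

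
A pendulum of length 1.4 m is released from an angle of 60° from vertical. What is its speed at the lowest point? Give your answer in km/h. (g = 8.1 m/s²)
h = L(1 − cosθ) = 1.4(1 − cos60°) = 0.7 m
v = √(2gh) = √(2·8.1·0.7) = 3.36749 m/s = 12.12 km/h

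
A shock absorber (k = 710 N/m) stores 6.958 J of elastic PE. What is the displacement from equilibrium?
x = √(2·PE/k) = √(2·6.958/710) = 0.14 m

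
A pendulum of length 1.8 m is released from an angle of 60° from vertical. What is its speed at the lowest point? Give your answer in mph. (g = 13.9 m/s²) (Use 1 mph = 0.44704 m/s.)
h = L(1 − cosθ) = 1.8(1 − cos60°) = 0.9 m
v = √(2gh) = √(2·13.9·0.9) = 5.002 m/s = 11.19 mph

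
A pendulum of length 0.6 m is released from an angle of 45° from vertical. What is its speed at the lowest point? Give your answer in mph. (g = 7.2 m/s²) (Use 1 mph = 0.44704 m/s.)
h = L(1 − cosθ) = 0.6(1 − cos45°) = 0.175736 m
v = √(2gh) = √(2·7.2·0.175736) = 1.59079 m/s = 3.558 mph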